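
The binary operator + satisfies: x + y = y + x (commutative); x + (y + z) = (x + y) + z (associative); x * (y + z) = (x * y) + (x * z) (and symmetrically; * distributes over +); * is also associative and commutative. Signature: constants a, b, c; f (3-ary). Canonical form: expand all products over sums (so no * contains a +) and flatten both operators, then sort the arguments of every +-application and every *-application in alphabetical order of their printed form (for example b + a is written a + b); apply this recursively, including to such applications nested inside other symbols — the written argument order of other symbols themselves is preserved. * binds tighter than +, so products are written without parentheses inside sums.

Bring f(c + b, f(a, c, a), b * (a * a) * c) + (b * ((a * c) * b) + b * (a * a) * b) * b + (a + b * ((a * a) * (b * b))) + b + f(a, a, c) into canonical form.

Distribute:  f(b + c, f(a, c, a), a * a * b * c) + a * b * b * b * c + a * a * b * b * b + a + a * a * b * b * b + b + f(a, a, c)
Sort arguments:  a + a * a * b * b * b + a * a * b * b * b + a * b * b * b * c + b + f(a, a, c) + f(b + c, f(a, c, a), a * a * b * c)

Answer: a + a * a * b * b * b + a * a * b * b * b + a * b * b * b * c + b + f(a, a, c) + f(b + c, f(a, c, a), a * a * b * c)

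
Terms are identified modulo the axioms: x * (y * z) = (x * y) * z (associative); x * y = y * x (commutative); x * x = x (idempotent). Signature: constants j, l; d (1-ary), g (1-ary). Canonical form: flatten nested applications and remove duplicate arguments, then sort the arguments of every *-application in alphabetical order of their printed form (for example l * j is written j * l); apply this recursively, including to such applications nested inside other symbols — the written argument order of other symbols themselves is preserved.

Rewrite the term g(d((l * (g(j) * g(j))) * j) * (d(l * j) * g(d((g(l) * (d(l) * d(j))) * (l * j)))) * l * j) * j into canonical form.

Inside:  g(d((l * (g(j) * g(j))) * j) * (d(l * j) * g(d((g(l) * (d(l) * d(j))) * (l * j)))) * l * j)  →  g(d(g(j) * j * l) * d(j * l) * g(d(d(j) * d(l) * g(l) * j * l)) * j * l)
Sort:  g(d(g(j) * j * l) * d(j * l) * g(d(d(j) * d(l) * g(l) * j * l)) * j * l) * j

Answer: g(d(g(j) * j * l) * d(j * l) * g(d(d(j) * d(l) * g(l) * j * l)) * j * l) * j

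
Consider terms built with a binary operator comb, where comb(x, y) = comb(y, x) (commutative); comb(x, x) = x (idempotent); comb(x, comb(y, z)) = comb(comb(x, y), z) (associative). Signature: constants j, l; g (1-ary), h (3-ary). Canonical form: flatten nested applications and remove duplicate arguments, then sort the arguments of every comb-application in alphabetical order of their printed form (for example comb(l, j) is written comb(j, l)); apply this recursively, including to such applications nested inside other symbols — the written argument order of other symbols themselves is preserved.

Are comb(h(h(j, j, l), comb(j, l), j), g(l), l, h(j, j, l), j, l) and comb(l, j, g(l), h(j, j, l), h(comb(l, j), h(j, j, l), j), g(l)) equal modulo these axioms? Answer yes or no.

Answer: no — comb(g(l), h(h(j, j, l), comb(j, l), j), h(j, j, l), j, l) vs comb(g(l), h(comb(j, l), h(j, j, l), j), h(j, j, l), j, l)

Derivation:
Left:  comb(h(h(j, j, l), comb(j, l), j), g(l), l, h(j, j, l), j, l)
  Idempotence:  drop duplicate l
  Order the arguments:  comb(g(l), h(h(j, j, l), comb(j, l), j), h(j, j, l), j, l)
Right:  comb(l, j, g(l), h(j, j, l), h(comb(l, j), h(j, j, l), j), g(l))
  Inside:  h(comb(l, j), h(j, j, l), j)  →  h(comb(j, l), h(j, j, l), j)
  Deduplicate:  drop duplicate g(l)
  Sort:  comb(g(l), h(comb(j, l), h(j, j, l), j), h(j, j, l), j, l)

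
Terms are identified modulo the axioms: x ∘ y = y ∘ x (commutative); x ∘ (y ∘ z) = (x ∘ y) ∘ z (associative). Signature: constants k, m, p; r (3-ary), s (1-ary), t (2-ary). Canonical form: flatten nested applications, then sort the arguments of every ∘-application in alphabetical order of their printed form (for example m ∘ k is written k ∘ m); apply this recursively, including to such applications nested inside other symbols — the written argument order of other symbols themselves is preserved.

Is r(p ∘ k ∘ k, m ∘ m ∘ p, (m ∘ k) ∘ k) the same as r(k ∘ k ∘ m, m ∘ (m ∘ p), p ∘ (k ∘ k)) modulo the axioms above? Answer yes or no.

Answer: no — r(k ∘ k ∘ p, m ∘ m ∘ p, k ∘ k ∘ m) vs r(k ∘ k ∘ m, m ∘ m ∘ p, k ∘ k ∘ p)

Derivation:
Left:  r(p ∘ k ∘ k, m ∘ m ∘ p, (m ∘ k) ∘ k)
  Work inside:  (m ∘ k) ∘ k
  Un-nest:  m ∘ k ∘ k
  Sort arguments:  k ∘ k ∘ m
  Put back:  r(k ∘ k ∘ p, m ∘ m ∘ p, k ∘ k ∘ m)
Right:  r(k ∘ k ∘ m, m ∘ (m ∘ p), p ∘ (k ∘ k))
  Descend into:  p ∘ (k ∘ k)
  Flatten:  p ∘ k ∘ k
  Sort arguments:  k ∘ k ∘ p
  Reassemble:  r(k ∘ k ∘ m, m ∘ m ∘ p, k ∘ k ∘ p)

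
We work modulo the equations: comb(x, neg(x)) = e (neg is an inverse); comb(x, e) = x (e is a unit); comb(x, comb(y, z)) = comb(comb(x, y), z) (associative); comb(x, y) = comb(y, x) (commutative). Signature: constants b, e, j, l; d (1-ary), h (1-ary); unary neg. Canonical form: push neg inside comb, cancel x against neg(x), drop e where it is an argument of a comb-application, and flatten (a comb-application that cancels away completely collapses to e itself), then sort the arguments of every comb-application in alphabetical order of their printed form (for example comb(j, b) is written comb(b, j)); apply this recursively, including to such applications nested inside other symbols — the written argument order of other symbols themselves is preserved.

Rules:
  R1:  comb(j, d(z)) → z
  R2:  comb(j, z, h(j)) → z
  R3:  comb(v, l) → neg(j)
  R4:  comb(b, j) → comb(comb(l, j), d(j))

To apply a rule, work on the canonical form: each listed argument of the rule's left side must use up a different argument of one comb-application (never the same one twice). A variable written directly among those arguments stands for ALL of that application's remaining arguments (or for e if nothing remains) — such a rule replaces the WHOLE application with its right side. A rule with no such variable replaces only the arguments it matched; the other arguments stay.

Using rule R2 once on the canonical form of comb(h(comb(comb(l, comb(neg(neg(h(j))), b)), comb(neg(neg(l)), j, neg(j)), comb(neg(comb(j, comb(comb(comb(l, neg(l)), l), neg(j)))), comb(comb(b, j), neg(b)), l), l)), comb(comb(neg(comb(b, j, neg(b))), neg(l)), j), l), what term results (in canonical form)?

Canonical form:  h(comb(b, h(j), j, l, l, l))
R2 matches:  uses h(j), j;  z := comb(b, l, l, l)
Every leftover argument binds to the variable; the entire application is replaced.
Giving:  h(comb(b, l, l, l))

Answer: h(comb(b, l, l, l))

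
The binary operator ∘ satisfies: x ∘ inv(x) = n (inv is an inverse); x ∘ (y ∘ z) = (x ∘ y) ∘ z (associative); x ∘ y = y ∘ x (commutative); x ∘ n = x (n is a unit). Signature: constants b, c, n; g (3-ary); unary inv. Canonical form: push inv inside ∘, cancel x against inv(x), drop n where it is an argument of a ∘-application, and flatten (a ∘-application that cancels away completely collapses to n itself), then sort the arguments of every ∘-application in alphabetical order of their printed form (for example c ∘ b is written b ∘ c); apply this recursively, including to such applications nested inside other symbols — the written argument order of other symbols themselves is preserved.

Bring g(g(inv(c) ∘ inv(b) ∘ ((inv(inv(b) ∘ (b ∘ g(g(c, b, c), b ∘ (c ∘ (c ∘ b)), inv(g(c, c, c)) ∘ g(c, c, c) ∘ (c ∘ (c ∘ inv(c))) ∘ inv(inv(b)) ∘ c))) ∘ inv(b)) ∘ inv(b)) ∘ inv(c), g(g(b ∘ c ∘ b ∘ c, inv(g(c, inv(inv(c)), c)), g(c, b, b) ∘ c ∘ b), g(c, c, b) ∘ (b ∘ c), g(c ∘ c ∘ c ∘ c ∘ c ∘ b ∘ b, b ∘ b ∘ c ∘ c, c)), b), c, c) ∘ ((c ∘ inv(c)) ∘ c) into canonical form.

Push inv inside:  distribute inv over ∘ and collapse double inv
Collect terms:  g(g(inv(b) ∘ inv(b) ∘ inv(b) ∘ inv(c) ∘ inv(c) ∘ inv(g(g(c, b, c), b ∘ b ∘ c ∘ c, b ∘ c ∘ c)), g(g(b ∘ b ∘ c ∘ c, inv(g(c, c, c)), b ∘ c ∘ g(c, b, b)), b ∘ c ∘ g(c, c, b), g(b ∘ b ∘ c ∘ c ∘ c ∘ c ∘ c, b ∘ b ∘ c ∘ c, c)), b), c, c) ∘ c
Order the arguments:  c ∘ g(g(inv(b) ∘ inv(b) ∘ inv(b) ∘ inv(c) ∘ inv(c) ∘ inv(g(g(c, b, c), b ∘ b ∘ c ∘ c, b ∘ c ∘ c)), g(g(b ∘ b ∘ c ∘ c, inv(g(c, c, c)), b ∘ c ∘ g(c, b, b)), b ∘ c ∘ g(c, c, b), g(b ∘ b ∘ c ∘ c ∘ c ∘ c ∘ c, b ∘ b ∘ c ∘ c, c)), b), c, c)

Answer: c ∘ g(g(inv(b) ∘ inv(b) ∘ inv(b) ∘ inv(c) ∘ inv(c) ∘ inv(g(g(c, b, c), b ∘ b ∘ c ∘ c, b ∘ c ∘ c)), g(g(b ∘ b ∘ c ∘ c, inv(g(c, c, c)), b ∘ c ∘ g(c, b, b)), b ∘ c ∘ g(c, c, b), g(b ∘ b ∘ c ∘ c ∘ c ∘ c ∘ c, b ∘ b ∘ c ∘ c, c)), b), c, c)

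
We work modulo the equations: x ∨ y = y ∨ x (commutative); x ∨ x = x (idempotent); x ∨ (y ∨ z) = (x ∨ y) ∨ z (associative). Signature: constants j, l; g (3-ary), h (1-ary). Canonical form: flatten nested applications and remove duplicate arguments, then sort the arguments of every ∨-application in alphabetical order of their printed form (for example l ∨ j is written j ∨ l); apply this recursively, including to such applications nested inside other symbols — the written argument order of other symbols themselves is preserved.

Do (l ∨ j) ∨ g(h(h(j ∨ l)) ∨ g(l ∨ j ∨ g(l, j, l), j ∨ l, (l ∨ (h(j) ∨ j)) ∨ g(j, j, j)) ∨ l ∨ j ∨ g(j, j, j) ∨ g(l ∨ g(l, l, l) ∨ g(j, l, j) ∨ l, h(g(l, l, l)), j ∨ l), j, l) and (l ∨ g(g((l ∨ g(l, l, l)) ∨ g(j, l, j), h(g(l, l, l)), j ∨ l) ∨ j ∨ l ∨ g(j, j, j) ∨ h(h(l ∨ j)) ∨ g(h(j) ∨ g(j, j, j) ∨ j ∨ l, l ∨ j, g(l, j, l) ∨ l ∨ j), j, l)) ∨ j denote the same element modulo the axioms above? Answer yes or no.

Answer: no — g(g(g(j, l, j) ∨ g(l, l, l) ∨ l, h(g(l, l, l)), j ∨ l) ∨ g(g(l, j, l) ∨ j ∨ l, j ∨ l, g(j, j, j) ∨ h(j) ∨ j ∨ l) ∨ g(j, j, j) ∨ h(h(j ∨ l)) ∨ j ∨ l, j, l) ∨ j ∨ l vs g(g(g(j, j, j) ∨ h(j) ∨ j ∨ l, j ∨ l, g(l, j, l) ∨ j ∨ l) ∨ g(g(j, l, j) ∨ g(l, l, l) ∨ l, h(g(l, l, l)), j ∨ l) ∨ g(j, j, j) ∨ h(h(j ∨ l)) ∨ j ∨ l, j, l) ∨ j ∨ l

Derivation:
Left:  (l ∨ j) ∨ g(h(h(j ∨ l)) ∨ g(l ∨ j ∨ g(l, j, l), j ∨ l, (l ∨ (h(j) ∨ j)) ∨ g(j, j, j)) ∨ l ∨ j ∨ g(j, j, j) ∨ g(l ∨ g(l, l, l) ∨ g(j, l, j) ∨ l, h(g(l, l, l)), j ∨ l), j, l)
  Flatten:  l ∨ j ∨ g(h(h(j ∨ l)) ∨ g(l ∨ j ∨ g(l, j, l), j ∨ l, (l ∨ (h(j) ∨ j)) ∨ g(j, j, j)) ∨ l ∨ j ∨ g(j, j, j) ∨ g(l ∨ g(l, l, l) ∨ g(j, l, j) ∨ l, h(g(l, l, l)), j ∨ l), j, l)
  Canonicalize subterm:  g(h(h(j ∨ l)) ∨ g(l ∨ j ∨ g(l, j, l), j ∨ l, (l ∨ (h(j) ∨ j)) ∨ g(j, j, j)) ∨ l ∨ j ∨ g(j, j, j) ∨ g(l ∨ g(l, l, l) ∨ g(j, l, j) ∨ l, h(g(l, l, l)), j ∨ l), j, l)  →  g(g(g(j, l, j) ∨ g(l, l, l) ∨ l, h(g(l, l, l)), j ∨ l) ∨ g(g(l, j, l) ∨ j ∨ l, j ∨ l, g(j, j, j) ∨ h(j) ∨ j ∨ l) ∨ g(j, j, j) ∨ h(h(j ∨ l)) ∨ j ∨ l, j, l)
  Sort:  g(g(g(j, l, j) ∨ g(l, l, l) ∨ l, h(g(l, l, l)), j ∨ l) ∨ g(g(l, j, l) ∨ j ∨ l, j ∨ l, g(j, j, j) ∨ h(j) ∨ j ∨ l) ∨ g(j, j, j) ∨ h(h(j ∨ l)) ∨ j ∨ l, j, l) ∨ j ∨ l
Right:  (l ∨ g(g((l ∨ g(l, l, l)) ∨ g(j, l, j), h(g(l, l, l)), j ∨ l) ∨ j ∨ l ∨ g(j, j, j) ∨ h(h(l ∨ j)) ∨ g(h(j) ∨ g(j, j, j) ∨ j ∨ l, l ∨ j, g(l, j, l) ∨ l ∨ j), j, l)) ∨ j
  Un-nest:  l ∨ g(g((l ∨ g(l, l, l)) ∨ g(j, l, j), h(g(l, l, l)), j ∨ l) ∨ j ∨ l ∨ g(j, j, j) ∨ h(h(l ∨ j)) ∨ g(h(j) ∨ g(j, j, j) ∨ j ∨ l, l ∨ j, g(l, j, l) ∨ l ∨ j), j, l) ∨ j
  Simplify inside:  g(g((l ∨ g(l, l, l)) ∨ g(j, l, j), h(g(l, l, l)), j ∨ l) ∨ j ∨ l ∨ g(j, j, j) ∨ h(h(l ∨ j)) ∨ g(h(j) ∨ g(j, j, j) ∨ j ∨ l, l ∨ j, g(l, j, l) ∨ l ∨ j), j, l)  →  g(g(g(j, j, j) ∨ h(j) ∨ j ∨ l, j ∨ l, g(l, j, l) ∨ j ∨ l) ∨ g(g(j, l, j) ∨ g(l, l, l) ∨ l, h(g(l, l, l)), j ∨ l) ∨ g(j, j, j) ∨ h(h(j ∨ l)) ∨ j ∨ l, j, l)
  Order the arguments:  g(g(g(j, j, j) ∨ h(j) ∨ j ∨ l, j ∨ l, g(l, j, l) ∨ j ∨ l) ∨ g(g(j, l, j) ∨ g(l, l, l) ∨ l, h(g(l, l, l)), j ∨ l) ∨ g(j, j, j) ∨ h(h(j ∨ l)) ∨ j ∨ l, j, l) ∨ j ∨ l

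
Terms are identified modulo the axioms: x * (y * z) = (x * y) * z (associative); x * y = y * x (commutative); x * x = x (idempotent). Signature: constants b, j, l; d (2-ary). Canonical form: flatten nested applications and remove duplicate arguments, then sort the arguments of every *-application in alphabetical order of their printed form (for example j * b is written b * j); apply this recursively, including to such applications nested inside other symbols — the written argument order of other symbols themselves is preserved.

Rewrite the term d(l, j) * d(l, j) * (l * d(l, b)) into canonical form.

Answer: d(l, b) * d(l, j) * l

Derivation:
Merge nested applications:  d(l, j) * d(l, j) * l * d(l, b)
Idempotence:  drop duplicate d(l, j)
Order the arguments:  d(l, b) * d(l, j) * l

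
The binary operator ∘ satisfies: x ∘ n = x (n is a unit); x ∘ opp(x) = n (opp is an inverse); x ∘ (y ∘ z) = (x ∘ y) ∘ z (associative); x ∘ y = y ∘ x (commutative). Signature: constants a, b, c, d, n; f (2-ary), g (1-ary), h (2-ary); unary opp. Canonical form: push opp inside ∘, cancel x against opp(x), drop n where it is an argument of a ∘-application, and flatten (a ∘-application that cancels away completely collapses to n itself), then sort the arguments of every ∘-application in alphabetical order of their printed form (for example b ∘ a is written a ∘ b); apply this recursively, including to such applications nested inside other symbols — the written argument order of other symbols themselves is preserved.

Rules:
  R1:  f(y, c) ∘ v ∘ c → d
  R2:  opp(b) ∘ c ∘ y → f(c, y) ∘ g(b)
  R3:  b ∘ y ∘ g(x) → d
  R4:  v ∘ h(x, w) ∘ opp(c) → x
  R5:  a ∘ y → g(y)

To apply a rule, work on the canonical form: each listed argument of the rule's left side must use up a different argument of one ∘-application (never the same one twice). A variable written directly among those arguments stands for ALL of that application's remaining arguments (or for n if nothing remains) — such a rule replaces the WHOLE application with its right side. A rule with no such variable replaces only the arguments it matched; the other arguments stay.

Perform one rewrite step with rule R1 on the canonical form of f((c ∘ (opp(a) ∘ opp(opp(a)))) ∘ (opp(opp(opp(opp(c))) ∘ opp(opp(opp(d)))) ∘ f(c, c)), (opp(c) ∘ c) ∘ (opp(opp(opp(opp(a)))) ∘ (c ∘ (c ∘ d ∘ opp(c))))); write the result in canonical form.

Answer: f(d, a ∘ c ∘ d)

Derivation:
Canonical form:  f(c ∘ c ∘ d ∘ f(c, c), a ∘ c ∘ d)
R1 matches:  uses c, f(c, c);  v := c ∘ d, y := c
The variable takes the whole remainder — replace the entire application.
New term:  f(d, a ∘ c ∘ d)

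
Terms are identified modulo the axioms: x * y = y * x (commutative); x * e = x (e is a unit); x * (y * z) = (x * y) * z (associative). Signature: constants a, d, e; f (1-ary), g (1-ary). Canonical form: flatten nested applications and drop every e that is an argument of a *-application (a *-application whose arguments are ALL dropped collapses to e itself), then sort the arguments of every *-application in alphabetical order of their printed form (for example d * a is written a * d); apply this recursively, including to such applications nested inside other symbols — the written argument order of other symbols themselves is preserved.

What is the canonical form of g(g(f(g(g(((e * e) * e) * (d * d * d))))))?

Descend into:  ((e * e) * e) * (d * d * d)
Merge nested applications:  e * e * e * d * d * d
Drop the unit:  drop e (×3)
Order the arguments:  d * d * d
Reassemble:  g(g(f(g(g(d * d * d)))))

Answer: g(g(f(g(g(d * d * d)))))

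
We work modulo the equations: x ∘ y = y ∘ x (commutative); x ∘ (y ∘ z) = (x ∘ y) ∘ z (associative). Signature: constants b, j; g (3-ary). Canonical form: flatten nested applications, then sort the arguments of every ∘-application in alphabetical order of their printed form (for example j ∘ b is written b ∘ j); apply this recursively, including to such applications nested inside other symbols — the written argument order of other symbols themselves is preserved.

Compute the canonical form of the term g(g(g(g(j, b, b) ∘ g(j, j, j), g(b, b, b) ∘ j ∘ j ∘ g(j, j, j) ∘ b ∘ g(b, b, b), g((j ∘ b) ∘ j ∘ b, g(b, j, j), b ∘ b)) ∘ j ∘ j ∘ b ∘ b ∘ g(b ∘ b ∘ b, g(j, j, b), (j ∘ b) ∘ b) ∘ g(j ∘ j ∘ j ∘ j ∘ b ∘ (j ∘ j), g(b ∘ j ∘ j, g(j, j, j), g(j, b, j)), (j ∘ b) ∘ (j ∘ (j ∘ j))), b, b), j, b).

Focus inside:  g(g(j, b, b) ∘ g(j, j, j), g(b, b, b) ∘ j ∘ j ∘ g(j, j, j) ∘ b ∘ g(b, b, b), g((j ∘ b) ∘ j ∘ b, g(b, j, j), b ∘ b)) ∘ j ∘ j ∘ b ∘ b ∘ g(b ∘ b ∘ b, g(j, j, b), (j ∘ b) ∘ b) ∘ g(j ∘ j ∘ j ∘ j ∘ b ∘ (j ∘ j), g(b ∘ j ∘ j, g(j, j, j), g(j, b, j)), (j ∘ b) ∘ (j ∘ (j ∘ j)))
Simplify inside:  g(g(j, b, b) ∘ g(j, j, j), g(b, b, b) ∘ j ∘ j ∘ g(j, j, j) ∘ b ∘ g(b, b, b), g((j ∘ b) ∘ j ∘ b, g(b, j, j), b ∘ b))  →  g(g(j, b, b) ∘ g(j, j, j), b ∘ g(b, b, b) ∘ g(b, b, b) ∘ g(j, j, j) ∘ j ∘ j, g(b ∘ b ∘ j ∘ j, g(b, j, j), b ∘ b))
Inside:  g(b ∘ b ∘ b, g(j, j, b), (j ∘ b) ∘ b)  →  g(b ∘ b ∘ b, g(j, j, b), b ∘ b ∘ j)
Simplify inside:  g(j ∘ j ∘ j ∘ j ∘ b ∘ (j ∘ j), g(b ∘ j ∘ j, g(j, j, j), g(j, b, j)), (j ∘ b) ∘ (j ∘ (j ∘ j)))  →  g(b ∘ j ∘ j ∘ j ∘ j ∘ j ∘ j, g(b ∘ j ∘ j, g(j, j, j), g(j, b, j)), b ∘ j ∘ j ∘ j ∘ j)
Sort:  b ∘ b ∘ g(b ∘ b ∘ b, g(j, j, b), b ∘ b ∘ j) ∘ g(b ∘ j ∘ j ∘ j ∘ j ∘ j ∘ j, g(b ∘ j ∘ j, g(j, j, j), g(j, b, j)), b ∘ j ∘ j ∘ j ∘ j) ∘ g(g(j, b, b) ∘ g(j, j, j), b ∘ g(b, b, b) ∘ g(b, b, b) ∘ g(j, j, j) ∘ j ∘ j, g(b ∘ b ∘ j ∘ j, g(b, j, j), b ∘ b)) ∘ j ∘ j
Put back:  g(g(b ∘ b ∘ g(b ∘ b ∘ b, g(j, j, b), b ∘ b ∘ j) ∘ g(b ∘ j ∘ j ∘ j ∘ j ∘ j ∘ j, g(b ∘ j ∘ j, g(j, j, j), g(j, b, j)), b ∘ j ∘ j ∘ j ∘ j) ∘ g(g(j, b, b) ∘ g(j, j, j), b ∘ g(b, b, b) ∘ g(b, b, b) ∘ g(j, j, j) ∘ j ∘ j, g(b ∘ b ∘ j ∘ j, g(b, j, j), b ∘ b)) ∘ j ∘ j, b, b), j, b)

Answer: g(g(b ∘ b ∘ g(b ∘ b ∘ b, g(j, j, b), b ∘ b ∘ j) ∘ g(b ∘ j ∘ j ∘ j ∘ j ∘ j ∘ j, g(b ∘ j ∘ j, g(j, j, j), g(j, b, j)), b ∘ j ∘ j ∘ j ∘ j) ∘ g(g(j, b, b) ∘ g(j, j, j), b ∘ g(b, b, b) ∘ g(b, b, b) ∘ g(j, j, j) ∘ j ∘ j, g(b ∘ b ∘ j ∘ j, g(b, j, j), b ∘ b)) ∘ j ∘ j, b, b), j, b)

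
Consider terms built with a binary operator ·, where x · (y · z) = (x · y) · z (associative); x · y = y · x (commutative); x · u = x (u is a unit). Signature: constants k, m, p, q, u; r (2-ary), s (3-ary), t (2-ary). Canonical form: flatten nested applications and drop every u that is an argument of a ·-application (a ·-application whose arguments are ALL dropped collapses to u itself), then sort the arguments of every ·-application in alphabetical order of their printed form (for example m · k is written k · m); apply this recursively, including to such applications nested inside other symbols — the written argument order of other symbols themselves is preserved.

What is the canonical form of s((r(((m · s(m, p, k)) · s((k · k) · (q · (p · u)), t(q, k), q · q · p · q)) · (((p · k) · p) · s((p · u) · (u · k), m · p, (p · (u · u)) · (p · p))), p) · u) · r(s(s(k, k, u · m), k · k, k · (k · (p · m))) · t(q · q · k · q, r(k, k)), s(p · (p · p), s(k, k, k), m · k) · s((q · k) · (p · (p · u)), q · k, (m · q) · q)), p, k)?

Work inside:  (r(((m · s(m, p, k)) · s((k · k) · (q · (p · u)), t(q, k), q · q · p · q)) · (((p · k) · p) · s((p · u) · (u · k), m · p, (p · (u · u)) · (p · p))), p) · u) · r(s(s(k, k, u · m), k · k, k · (k · (p · m))) · t(q · q · k · q, r(k, k)), s(p · (p · p), s(k, k, k), m · k) · s((q · k) · (p · (p · u)), q · k, (m · q) · q))
Un-nest:  r(((m · s(m, p, k)) · s((k · k) · (q · (p · u)), t(q, k), q · q · p · q)) · (((p · k) · p) · s((p · u) · (u · k), m · p, (p · (u · u)) · (p · p))), p) · u · r(s(s(k, k, u · m), k · k, k · (k · (p · m))) · t(q · q · k · q, r(k, k)), s(p · (p · p), s(k, k, k), m · k) · s((q · k) · (p · (p · u)), q · k, (m · q) · q))
Simplify inside:  r(((m · s(m, p, k)) · s((k · k) · (q · (p · u)), t(q, k), q · q · p · q)) · (((p · k) · p) · s((p · u) · (u · k), m · p, (p · (u · u)) · (p · p))), p)  →  r(k · m · p · p · s(k · k · p · q, t(q, k), p · q · q · q) · s(k · p, m · p, p · p · p) · s(m, p, k), p)
Inside:  r(s(s(k, k, u · m), k · k, k · (k · (p · m))) · t(q · q · k · q, r(k, k)), s(p · (p · p), s(k, k, k), m · k) · s((q · k) · (p · (p · u)), q · k, (m · q) · q))  →  r(s(s(k, k, m), k · k, k · k · m · p) · t(k · q · q · q, r(k, k)), s(k · p · p · q, k · q, m · q · q) · s(p · p · p, s(k, k, k), k · m))
Drop the unit:  drop u
Order the arguments:  r(k · m · p · p · s(k · k · p · q, t(q, k), p · q · q · q) · s(k · p, m · p, p · p · p) · s(m, p, k), p) · r(s(s(k, k, m), k · k, k · k · m · p) · t(k · q · q · q, r(k, k)), s(k · p · p · q, k · q, m · q · q) · s(p · p · p, s(k, k, k), k · m))
Put back:  s(r(k · m · p · p · s(k · k · p · q, t(q, k), p · q · q · q) · s(k · p, m · p, p · p · p) · s(m, p, k), p) · r(s(s(k, k, m), k · k, k · k · m · p) · t(k · q · q · q, r(k, k)), s(k · p · p · q, k · q, m · q · q) · s(p · p · p, s(k, k, k), k · m)), p, k)

Answer: s(r(k · m · p · p · s(k · k · p · q, t(q, k), p · q · q · q) · s(k · p, m · p, p · p · p) · s(m, p, k), p) · r(s(s(k, k, m), k · k, k · k · m · p) · t(k · q · q · q, r(k, k)), s(k · p · p · q, k · q, m · q · q) · s(p · p · p, s(k, k, k), k · m)), p, k)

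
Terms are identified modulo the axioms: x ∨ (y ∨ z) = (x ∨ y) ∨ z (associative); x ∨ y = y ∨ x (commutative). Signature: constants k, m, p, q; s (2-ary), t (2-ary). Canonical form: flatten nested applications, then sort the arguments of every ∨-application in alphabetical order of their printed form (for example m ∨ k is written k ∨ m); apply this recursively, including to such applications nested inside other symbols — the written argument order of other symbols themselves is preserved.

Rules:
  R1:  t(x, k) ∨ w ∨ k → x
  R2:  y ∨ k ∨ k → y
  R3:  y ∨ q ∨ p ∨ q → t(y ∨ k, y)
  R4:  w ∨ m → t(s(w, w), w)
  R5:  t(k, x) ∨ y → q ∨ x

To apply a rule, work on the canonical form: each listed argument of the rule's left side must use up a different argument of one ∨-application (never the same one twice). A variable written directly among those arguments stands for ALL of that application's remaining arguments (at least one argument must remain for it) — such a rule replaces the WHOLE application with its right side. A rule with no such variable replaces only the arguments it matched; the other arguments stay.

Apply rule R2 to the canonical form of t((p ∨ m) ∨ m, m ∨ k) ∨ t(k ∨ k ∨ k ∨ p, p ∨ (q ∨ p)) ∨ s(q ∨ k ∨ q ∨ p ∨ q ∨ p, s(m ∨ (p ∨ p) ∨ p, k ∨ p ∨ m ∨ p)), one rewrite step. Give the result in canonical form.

Canonical form:  s(k ∨ p ∨ p ∨ q ∨ q ∨ q, s(m ∨ p ∨ p ∨ p, k ∨ m ∨ p ∨ p)) ∨ t(k ∨ k ∨ k ∨ p, p ∨ p ∨ q) ∨ t(m ∨ m ∨ p, k ∨ m)
Apply R2:  consuming k, k;  y := k ∨ p
Every leftover argument binds to the variable; the entire application is replaced.
New term:  s(k ∨ p ∨ p ∨ q ∨ q ∨ q, s(m ∨ p ∨ p ∨ p, k ∨ m ∨ p ∨ p)) ∨ t(k ∨ p, p ∨ p ∨ q) ∨ t(m ∨ m ∨ p, k ∨ m)

Answer: s(k ∨ p ∨ p ∨ q ∨ q ∨ q, s(m ∨ p ∨ p ∨ p, k ∨ m ∨ p ∨ p)) ∨ t(k ∨ p, p ∨ p ∨ q) ∨ t(m ∨ m ∨ p, k ∨ m)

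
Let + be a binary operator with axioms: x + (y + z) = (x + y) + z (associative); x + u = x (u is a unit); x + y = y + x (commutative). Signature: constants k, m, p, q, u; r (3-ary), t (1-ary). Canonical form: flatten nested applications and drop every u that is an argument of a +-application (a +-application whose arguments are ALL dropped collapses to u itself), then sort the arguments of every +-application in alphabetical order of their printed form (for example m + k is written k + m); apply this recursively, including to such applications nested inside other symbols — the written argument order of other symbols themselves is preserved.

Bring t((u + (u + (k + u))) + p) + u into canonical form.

Answer: t(k + p)

Derivation:
Canonicalize subterm:  t((u + (u + (k + u))) + p)  →  t(k + p)
Drop the unit:  drop u
Sort:  t(k + p)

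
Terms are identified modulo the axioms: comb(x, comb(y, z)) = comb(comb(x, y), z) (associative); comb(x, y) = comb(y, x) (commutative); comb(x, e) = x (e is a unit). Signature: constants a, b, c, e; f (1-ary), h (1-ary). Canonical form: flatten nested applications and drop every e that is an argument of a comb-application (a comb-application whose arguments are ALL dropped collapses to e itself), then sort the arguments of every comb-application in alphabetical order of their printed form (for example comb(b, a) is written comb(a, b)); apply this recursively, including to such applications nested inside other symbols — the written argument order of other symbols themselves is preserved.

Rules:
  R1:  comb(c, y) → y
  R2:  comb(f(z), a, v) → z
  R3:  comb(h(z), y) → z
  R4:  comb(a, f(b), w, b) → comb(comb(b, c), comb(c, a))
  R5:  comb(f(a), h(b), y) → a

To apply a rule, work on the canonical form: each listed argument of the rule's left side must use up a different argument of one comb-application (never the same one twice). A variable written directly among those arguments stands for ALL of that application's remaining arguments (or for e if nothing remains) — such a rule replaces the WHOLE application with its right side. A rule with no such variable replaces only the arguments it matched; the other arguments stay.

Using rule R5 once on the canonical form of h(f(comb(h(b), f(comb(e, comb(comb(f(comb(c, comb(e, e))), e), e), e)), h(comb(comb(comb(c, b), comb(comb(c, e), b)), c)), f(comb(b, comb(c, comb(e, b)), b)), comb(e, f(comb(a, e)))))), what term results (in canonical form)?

Canonical form:  h(f(comb(f(a), f(comb(b, b, b, c)), f(f(c)), h(b), h(comb(b, b, c, c, c)))))
R5 matches:  uses f(a), h(b);  y := comb(f(comb(b, b, b, c)), f(f(c)), h(comb(b, b, c, c, c)))
The extension variable absorbs all remaining arguments, so the whole application is rewritten.
New term:  h(f(a))

Answer: h(f(a))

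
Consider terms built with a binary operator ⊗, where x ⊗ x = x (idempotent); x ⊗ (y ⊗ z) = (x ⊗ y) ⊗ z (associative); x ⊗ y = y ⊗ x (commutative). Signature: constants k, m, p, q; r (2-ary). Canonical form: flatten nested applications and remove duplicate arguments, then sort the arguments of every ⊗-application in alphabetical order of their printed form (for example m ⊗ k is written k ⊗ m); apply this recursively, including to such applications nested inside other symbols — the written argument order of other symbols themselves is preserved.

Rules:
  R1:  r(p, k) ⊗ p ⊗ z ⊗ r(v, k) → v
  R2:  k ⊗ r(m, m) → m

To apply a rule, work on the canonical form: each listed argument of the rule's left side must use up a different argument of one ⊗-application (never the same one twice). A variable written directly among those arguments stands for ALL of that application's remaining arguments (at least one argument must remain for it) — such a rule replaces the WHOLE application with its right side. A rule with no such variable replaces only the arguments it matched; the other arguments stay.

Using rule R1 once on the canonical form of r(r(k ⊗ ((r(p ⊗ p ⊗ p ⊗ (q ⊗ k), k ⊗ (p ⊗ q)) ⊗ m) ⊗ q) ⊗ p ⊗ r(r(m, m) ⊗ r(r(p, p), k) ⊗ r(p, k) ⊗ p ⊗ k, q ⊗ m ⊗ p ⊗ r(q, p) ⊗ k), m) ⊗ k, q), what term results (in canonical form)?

Answer: r(k ⊗ r(k ⊗ m ⊗ p ⊗ q ⊗ r(k ⊗ p ⊗ q, k ⊗ p ⊗ q) ⊗ r(r(p, p), k ⊗ m ⊗ p ⊗ q ⊗ r(q, p)), m), q)

Derivation:
Canonical form:  r(k ⊗ r(k ⊗ m ⊗ p ⊗ q ⊗ r(k ⊗ p ⊗ q, k ⊗ p ⊗ q) ⊗ r(k ⊗ p ⊗ r(m, m) ⊗ r(p, k) ⊗ r(r(p, p), k), k ⊗ m ⊗ p ⊗ q ⊗ r(q, p)), m), q)
R1 matches:  uses p, r(p, k), r(r(p, p), k);  v := r(p, p), z := k ⊗ r(m, m)
The variable takes the whole remainder — replace the entire application.
Result:  r(k ⊗ r(k ⊗ m ⊗ p ⊗ q ⊗ r(k ⊗ p ⊗ q, k ⊗ p ⊗ q) ⊗ r(r(p, p), k ⊗ m ⊗ p ⊗ q ⊗ r(q, p)), m), q)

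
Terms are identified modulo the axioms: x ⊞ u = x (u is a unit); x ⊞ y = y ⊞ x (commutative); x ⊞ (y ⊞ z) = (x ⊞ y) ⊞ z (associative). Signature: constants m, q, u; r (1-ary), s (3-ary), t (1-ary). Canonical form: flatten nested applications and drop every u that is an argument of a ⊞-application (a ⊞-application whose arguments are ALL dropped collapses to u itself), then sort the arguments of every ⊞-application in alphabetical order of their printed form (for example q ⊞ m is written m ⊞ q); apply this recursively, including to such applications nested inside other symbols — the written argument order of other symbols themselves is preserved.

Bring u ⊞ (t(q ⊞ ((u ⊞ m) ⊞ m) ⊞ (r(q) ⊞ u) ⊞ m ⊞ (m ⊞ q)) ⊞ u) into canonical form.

Answer: t(m ⊞ m ⊞ m ⊞ m ⊞ q ⊞ q ⊞ r(q))

Derivation:
Flatten:  u ⊞ t(q ⊞ ((u ⊞ m) ⊞ m) ⊞ (r(q) ⊞ u) ⊞ m ⊞ (m ⊞ q)) ⊞ u
Inside:  t(q ⊞ ((u ⊞ m) ⊞ m) ⊞ (r(q) ⊞ u) ⊞ m ⊞ (m ⊞ q))  →  t(m ⊞ m ⊞ m ⊞ m ⊞ q ⊞ q ⊞ r(q))
Drop the unit:  drop u (×2)
Sort arguments:  t(m ⊞ m ⊞ m ⊞ m ⊞ q ⊞ q ⊞ r(q))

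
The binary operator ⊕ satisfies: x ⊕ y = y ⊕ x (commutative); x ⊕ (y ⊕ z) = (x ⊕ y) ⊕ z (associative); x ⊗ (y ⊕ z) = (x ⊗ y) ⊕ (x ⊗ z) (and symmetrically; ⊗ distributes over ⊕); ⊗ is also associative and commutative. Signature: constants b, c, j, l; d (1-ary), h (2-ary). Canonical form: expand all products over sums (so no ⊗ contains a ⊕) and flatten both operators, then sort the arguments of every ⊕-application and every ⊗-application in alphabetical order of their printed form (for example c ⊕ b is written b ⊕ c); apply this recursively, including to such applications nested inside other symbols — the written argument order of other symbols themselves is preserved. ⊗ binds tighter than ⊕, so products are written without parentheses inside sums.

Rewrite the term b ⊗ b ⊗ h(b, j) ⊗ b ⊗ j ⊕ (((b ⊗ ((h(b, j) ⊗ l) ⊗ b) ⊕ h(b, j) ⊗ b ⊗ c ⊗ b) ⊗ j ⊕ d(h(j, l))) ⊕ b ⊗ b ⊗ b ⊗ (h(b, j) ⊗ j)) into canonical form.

Expand:  b ⊗ b ⊗ b ⊗ h(b, j) ⊗ j ⊕ b ⊗ b ⊗ h(b, j) ⊗ j ⊗ l ⊕ b ⊗ b ⊗ c ⊗ h(b, j) ⊗ j ⊕ d(h(j, l)) ⊕ b ⊗ b ⊗ b ⊗ h(b, j) ⊗ j
Sort:  b ⊗ b ⊗ b ⊗ h(b, j) ⊗ j ⊕ b ⊗ b ⊗ b ⊗ h(b, j) ⊗ j ⊕ b ⊗ b ⊗ c ⊗ h(b, j) ⊗ j ⊕ b ⊗ b ⊗ h(b, j) ⊗ j ⊗ l ⊕ d(h(j, l))

Answer: b ⊗ b ⊗ b ⊗ h(b, j) ⊗ j ⊕ b ⊗ b ⊗ b ⊗ h(b, j) ⊗ j ⊕ b ⊗ b ⊗ c ⊗ h(b, j) ⊗ j ⊕ b ⊗ b ⊗ h(b, j) ⊗ j ⊗ l ⊕ d(h(j, l))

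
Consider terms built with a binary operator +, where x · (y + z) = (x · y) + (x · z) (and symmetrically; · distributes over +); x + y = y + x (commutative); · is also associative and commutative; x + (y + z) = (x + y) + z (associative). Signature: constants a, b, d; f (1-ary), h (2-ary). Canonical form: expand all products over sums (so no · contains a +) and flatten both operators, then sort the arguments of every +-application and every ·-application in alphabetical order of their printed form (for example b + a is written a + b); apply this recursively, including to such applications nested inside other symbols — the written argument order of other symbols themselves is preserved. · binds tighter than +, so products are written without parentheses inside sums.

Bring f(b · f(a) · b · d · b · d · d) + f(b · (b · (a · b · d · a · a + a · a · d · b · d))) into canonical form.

Expand:  f(b · b · b · d · d · d · f(a)) + f(a · a · a · b · b · b · d + a · a · b · b · b · d · d)
Sort:  f(a · a · a · b · b · b · d + a · a · b · b · b · d · d) + f(b · b · b · d · d · d · f(a))

Answer: f(a · a · a · b · b · b · d + a · a · b · b · b · d · d) + f(b · b · b · d · d · d · f(a))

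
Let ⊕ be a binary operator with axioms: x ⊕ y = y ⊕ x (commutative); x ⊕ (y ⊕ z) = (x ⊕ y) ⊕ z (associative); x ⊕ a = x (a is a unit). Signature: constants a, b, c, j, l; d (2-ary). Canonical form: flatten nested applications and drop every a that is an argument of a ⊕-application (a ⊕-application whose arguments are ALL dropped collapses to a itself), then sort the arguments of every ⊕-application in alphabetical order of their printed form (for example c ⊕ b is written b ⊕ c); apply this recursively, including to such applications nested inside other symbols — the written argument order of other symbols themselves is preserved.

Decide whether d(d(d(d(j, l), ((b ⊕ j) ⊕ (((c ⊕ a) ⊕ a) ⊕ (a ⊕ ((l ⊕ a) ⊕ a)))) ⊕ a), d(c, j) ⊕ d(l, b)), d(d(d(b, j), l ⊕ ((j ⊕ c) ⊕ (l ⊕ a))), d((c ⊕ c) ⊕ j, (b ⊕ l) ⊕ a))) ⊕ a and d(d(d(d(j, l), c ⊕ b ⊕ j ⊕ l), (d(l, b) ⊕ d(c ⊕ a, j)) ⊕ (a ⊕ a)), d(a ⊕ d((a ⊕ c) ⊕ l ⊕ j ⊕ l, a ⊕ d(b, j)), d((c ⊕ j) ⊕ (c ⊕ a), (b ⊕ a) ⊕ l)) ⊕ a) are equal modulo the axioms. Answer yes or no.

Left:  d(d(d(d(j, l), ((b ⊕ j) ⊕ (((c ⊕ a) ⊕ a) ⊕ (a ⊕ ((l ⊕ a) ⊕ a)))) ⊕ a), d(c, j) ⊕ d(l, b)), d(d(d(b, j), l ⊕ ((j ⊕ c) ⊕ (l ⊕ a))), d((c ⊕ c) ⊕ j, (b ⊕ l) ⊕ a))) ⊕ a
  Inside:  d(d(d(d(j, l), ((b ⊕ j) ⊕ (((c ⊕ a) ⊕ a) ⊕ (a ⊕ ((l ⊕ a) ⊕ a)))) ⊕ a), d(c, j) ⊕ d(l, b)), d(d(d(b, j), l ⊕ ((j ⊕ c) ⊕ (l ⊕ a))), d((c ⊕ c) ⊕ j, (b ⊕ l) ⊕ a)))  →  d(d(d(d(j, l), b ⊕ c ⊕ j ⊕ l), d(c, j) ⊕ d(l, b)), d(d(d(b, j), c ⊕ j ⊕ l ⊕ l), d(c ⊕ c ⊕ j, b ⊕ l)))
  Units out:  drop a
  Order the arguments:  d(d(d(d(j, l), b ⊕ c ⊕ j ⊕ l), d(c, j) ⊕ d(l, b)), d(d(d(b, j), c ⊕ j ⊕ l ⊕ l), d(c ⊕ c ⊕ j, b ⊕ l)))
Right:  d(d(d(d(j, l), c ⊕ b ⊕ j ⊕ l), (d(l, b) ⊕ d(c ⊕ a, j)) ⊕ (a ⊕ a)), d(a ⊕ d((a ⊕ c) ⊕ l ⊕ j ⊕ l, a ⊕ d(b, j)), d((c ⊕ j) ⊕ (c ⊕ a), (b ⊕ a) ⊕ l)) ⊕ a)
  Work inside:  d(a ⊕ d((a ⊕ c) ⊕ l ⊕ j ⊕ l, a ⊕ d(b, j)), d((c ⊕ j) ⊕ (c ⊕ a), (b ⊕ a) ⊕ l)) ⊕ a
  Simplify inside:  d(a ⊕ d((a ⊕ c) ⊕ l ⊕ j ⊕ l, a ⊕ d(b, j)), d((c ⊕ j) ⊕ (c ⊕ a), (b ⊕ a) ⊕ l))  →  d(d(c ⊕ j ⊕ l ⊕ l, d(b, j)), d(c ⊕ c ⊕ j, b ⊕ l))
  Drop the unit:  drop a
  Sort arguments:  d(d(c ⊕ j ⊕ l ⊕ l, d(b, j)), d(c ⊕ c ⊕ j, b ⊕ l))
  Put back:  d(d(d(d(j, l), b ⊕ c ⊕ j ⊕ l), d(c, j) ⊕ d(l, b)), d(d(c ⊕ j ⊕ l ⊕ l, d(b, j)), d(c ⊕ c ⊕ j, b ⊕ l)))

Answer: no — d(d(d(d(j, l), b ⊕ c ⊕ j ⊕ l), d(c, j) ⊕ d(l, b)), d(d(d(b, j), c ⊕ j ⊕ l ⊕ l), d(c ⊕ c ⊕ j, b ⊕ l))) vs d(d(d(d(j, l), b ⊕ c ⊕ j ⊕ l), d(c, j) ⊕ d(l, b)), d(d(c ⊕ j ⊕ l ⊕ l, d(b, j)), d(c ⊕ c ⊕ j, b ⊕ l)))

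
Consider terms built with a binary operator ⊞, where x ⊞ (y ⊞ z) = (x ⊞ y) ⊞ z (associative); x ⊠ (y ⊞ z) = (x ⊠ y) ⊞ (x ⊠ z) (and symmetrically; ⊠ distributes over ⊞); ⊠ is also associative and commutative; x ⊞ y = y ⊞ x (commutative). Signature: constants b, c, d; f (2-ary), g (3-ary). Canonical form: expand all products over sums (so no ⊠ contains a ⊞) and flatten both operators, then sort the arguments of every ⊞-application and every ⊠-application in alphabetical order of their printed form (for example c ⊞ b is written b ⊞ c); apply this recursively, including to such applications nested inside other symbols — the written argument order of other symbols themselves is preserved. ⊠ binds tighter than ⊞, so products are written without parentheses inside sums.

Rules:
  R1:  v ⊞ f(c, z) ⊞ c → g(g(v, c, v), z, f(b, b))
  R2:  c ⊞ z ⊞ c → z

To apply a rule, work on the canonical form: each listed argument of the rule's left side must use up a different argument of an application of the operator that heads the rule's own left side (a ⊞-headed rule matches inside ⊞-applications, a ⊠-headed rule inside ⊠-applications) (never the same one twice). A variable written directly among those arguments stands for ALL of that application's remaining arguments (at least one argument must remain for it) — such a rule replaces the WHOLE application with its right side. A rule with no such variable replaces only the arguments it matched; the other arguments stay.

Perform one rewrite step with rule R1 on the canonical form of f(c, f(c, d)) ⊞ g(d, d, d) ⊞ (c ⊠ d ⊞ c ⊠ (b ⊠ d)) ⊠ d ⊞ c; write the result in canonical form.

Answer: g(g(b ⊠ c ⊠ d ⊠ d ⊞ c ⊠ d ⊠ d ⊞ g(d, d, d), c, b ⊠ c ⊠ d ⊠ d ⊞ c ⊠ d ⊠ d ⊞ g(d, d, d)), f(c, d), f(b, b))

Derivation:
Canonical form:  b ⊠ c ⊠ d ⊠ d ⊞ c ⊞ c ⊠ d ⊠ d ⊞ f(c, f(c, d)) ⊞ g(d, d, d)
Match R1:  consume c, f(c, f(c, d));  v := b ⊠ c ⊠ d ⊠ d ⊞ c ⊠ d ⊠ d ⊞ g(d, d, d), z := f(c, d)
The variable takes the whole remainder — replace the entire application.
Result:  g(g(b ⊠ c ⊠ d ⊠ d ⊞ c ⊠ d ⊠ d ⊞ g(d, d, d), c, b ⊠ c ⊠ d ⊠ d ⊞ c ⊠ d ⊠ d ⊞ g(d, d, d)), f(c, d), f(b, b))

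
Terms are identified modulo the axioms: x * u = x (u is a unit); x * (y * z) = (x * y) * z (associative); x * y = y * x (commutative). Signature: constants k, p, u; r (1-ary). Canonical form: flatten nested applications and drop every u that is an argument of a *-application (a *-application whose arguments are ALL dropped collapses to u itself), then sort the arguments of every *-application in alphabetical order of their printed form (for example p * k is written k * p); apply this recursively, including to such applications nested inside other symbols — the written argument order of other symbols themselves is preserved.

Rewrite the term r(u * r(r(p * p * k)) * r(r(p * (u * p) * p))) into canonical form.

Descend into:  u * r(r(p * p * k)) * r(r(p * (u * p) * p))
Canonicalize subterm:  r(r(p * p * k))  →  r(r(k * p * p))
Canonicalize subterm:  r(r(p * (u * p) * p))  →  r(r(p * p * p))
Drop the unit:  drop u
Order the arguments:  r(r(k * p * p)) * r(r(p * p * p))
Rebuild:  r(r(r(k * p * p)) * r(r(p * p * p)))

Answer: r(r(r(k * p * p)) * r(r(p * p * p)))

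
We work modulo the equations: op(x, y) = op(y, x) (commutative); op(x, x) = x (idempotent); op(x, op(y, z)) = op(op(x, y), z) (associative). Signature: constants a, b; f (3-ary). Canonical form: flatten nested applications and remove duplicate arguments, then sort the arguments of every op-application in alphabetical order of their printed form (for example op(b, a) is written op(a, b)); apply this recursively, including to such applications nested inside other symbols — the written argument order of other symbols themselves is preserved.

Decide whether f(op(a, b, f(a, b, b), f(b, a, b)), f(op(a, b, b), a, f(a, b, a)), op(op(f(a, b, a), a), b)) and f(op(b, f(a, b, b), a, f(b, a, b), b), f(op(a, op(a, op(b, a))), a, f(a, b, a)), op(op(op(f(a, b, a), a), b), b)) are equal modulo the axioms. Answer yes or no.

Left:  f(op(a, b, f(a, b, b), f(b, a, b)), f(op(a, b, b), a, f(a, b, a)), op(op(f(a, b, a), a), b))
  Descend into:  op(op(f(a, b, a), a), b)
  Merge nested applications:  op(f(a, b, a), a, b)
  Sort:  op(a, b, f(a, b, a))
  Rebuild:  f(op(a, b, f(a, b, b), f(b, a, b)), f(op(a, b), a, f(a, b, a)), op(a, b, f(a, b, a)))
Right:  f(op(b, f(a, b, b), a, f(b, a, b), b), f(op(a, op(a, op(b, a))), a, f(a, b, a)), op(op(op(f(a, b, a), a), b), b))
  Work inside:  op(b, f(a, b, b), a, f(b, a, b), b)
  Drop duplicates:  drop duplicate b
  Order the arguments:  op(a, b, f(a, b, b), f(b, a, b))
  Put back:  f(op(a, b, f(a, b, b), f(b, a, b)), f(op(a, b), a, f(a, b, a)), op(a, b, f(a, b, a)))

Answer: yes — both canonical forms are f(op(a, b, f(a, b, b), f(b, a, b)), f(op(a, b), a, f(a, b, a)), op(a, b, f(a, b, a)))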